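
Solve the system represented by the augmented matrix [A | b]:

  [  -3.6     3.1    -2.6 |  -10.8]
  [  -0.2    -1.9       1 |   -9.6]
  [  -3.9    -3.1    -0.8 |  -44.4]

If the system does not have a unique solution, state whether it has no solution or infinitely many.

Row-reduce the augmented matrix:
R1 ← R1 / (-18/5).
R2 ← R2 + 1/5·R1.
R3 ← R3 + 39/10·R1.
R2 ← R2 / (-373/180).
R1 ← R1 + 31/36·R2.
R3 ← R3 + 155/24·R2.
R3 ← R3 / (-2891/1865).
R1 ← R1 − 92/373·R3.
R2 ← R2 + 206/373·R3.
Reading off the reduced rows gives x_1 = 6, x_2 = 6, x_3 = 3.

x_1 = 6, x_2 = 6, x_3 = 3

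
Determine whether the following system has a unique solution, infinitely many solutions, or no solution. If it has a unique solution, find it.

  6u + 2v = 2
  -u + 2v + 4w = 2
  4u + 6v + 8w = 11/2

no solution

Row-reduce:
R1 ← R1 / (6).
R2 ← R2 + 1·R1.
R3 ← R3 − 4·R1.
R2 ← R2 / (7/3).
R1 ← R1 − 1/3·R2.
R3 ← R3 − 14/3·R2.
Row 3 reduces to 0 = -1/2, a contradiction. The system is inconsistent.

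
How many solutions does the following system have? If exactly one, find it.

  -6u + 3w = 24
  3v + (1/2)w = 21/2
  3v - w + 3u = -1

Row-reduce:
R1 ← R1 / (-6).
R3 ← R3 − 3·R1.
R2 ← R2 / (3).
R3 ← R3 − 3·R2.
Row 3 reduces to 0 = 1/2, a contradiction. The system is inconsistent.

no solution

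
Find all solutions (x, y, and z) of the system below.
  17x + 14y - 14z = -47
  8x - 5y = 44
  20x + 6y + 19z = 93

x = 3, y = -4, z = 3

Row-reduce the augmented matrix:
R1 ← R1 / (17).
R2 ← R2 − 8·R1.
R3 ← R3 − 20·R1.
R2 ← R2 / (-197/17).
R1 ← R1 − 14/17·R2.
R3 ← R3 + 178/17·R2.
R3 ← R3 / (5815/197).
R1 ← R1 + 70/197·R3.
R2 ← R2 + 112/197·R3.
Reading off the reduced rows gives x = 3, y = -4, z = 3.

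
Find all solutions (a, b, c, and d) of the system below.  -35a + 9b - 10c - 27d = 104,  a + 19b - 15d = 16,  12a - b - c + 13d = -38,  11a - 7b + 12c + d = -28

infinitely many solutions

Row-reduce:
R1 ← R1 / (-35).
R2 ← R2 − 1·R1.
R3 ← R3 − 12·R1.
R4 ← R4 − 11·R1.
R2 ← R2 / (674/35).
R1 ← R1 + 9/35·R2.
R3 ← R3 − 73/35·R2.
R4 ← R4 + 146/35·R2.
R3 ← R3 / (-1482/337).
R1 ← R1 − 95/337·R3.
R2 ← R2 + 5/337·R3.
R4 ← R4 − 2964/337·R3.
Rank is 3 with 4 unknowns, leaving d free.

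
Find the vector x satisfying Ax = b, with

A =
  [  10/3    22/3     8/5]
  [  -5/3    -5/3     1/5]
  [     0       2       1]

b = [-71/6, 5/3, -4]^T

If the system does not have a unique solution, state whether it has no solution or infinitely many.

no solution

Row-reduce:
R1 ← R1 / (10/3).
R2 ← R2 + 5/3·R1.
R2 ← R2 / (2).
R1 ← R1 − 11/5·R2.
R3 ← R3 − 2·R2.
Row 3 reduces to 0 = 1/4, a contradiction. The system is inconsistent.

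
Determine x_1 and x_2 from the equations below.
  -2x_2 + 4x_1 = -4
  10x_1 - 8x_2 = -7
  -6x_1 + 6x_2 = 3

x_1 = -3/2, x_2 = -1

Row-reduce the augmented matrix:
R1 ← R1 / (4).
R2 ← R2 − 10·R1.
R3 ← R3 + 6·R1.
R2 ← R2 / (-3).
R1 ← R1 + 1/2·R2.
R3 ← R3 − 3·R2.
R3 reduces to 0 = 0, so the extra equation is consistent.
Reading off the reduced rows gives x_1 = -3/2, x_2 = -1.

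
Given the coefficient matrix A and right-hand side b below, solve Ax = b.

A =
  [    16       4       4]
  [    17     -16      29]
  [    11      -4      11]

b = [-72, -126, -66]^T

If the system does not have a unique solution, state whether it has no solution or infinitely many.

Row-reduce:
R1 ← R1 / (16).
R2 ← R2 − 17·R1.
R3 ← R3 − 11·R1.
R2 ← R2 / (-81/4).
R1 ← R1 − 1/4·R2.
R3 ← R3 + 27/4·R2.
Rank is 2 with 3 unknowns, leaving x_3 free.

infinitely many solutions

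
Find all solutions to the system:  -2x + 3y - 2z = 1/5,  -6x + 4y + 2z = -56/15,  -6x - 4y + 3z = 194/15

x = -8/5, y = -7/3, z = -2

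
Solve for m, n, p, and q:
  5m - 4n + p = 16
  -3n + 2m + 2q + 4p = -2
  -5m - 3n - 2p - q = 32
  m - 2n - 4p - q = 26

m = -1, n = -6, p = -3, q = -3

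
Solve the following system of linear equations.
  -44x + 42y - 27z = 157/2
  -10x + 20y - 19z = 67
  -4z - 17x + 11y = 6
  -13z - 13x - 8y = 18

Row-reduce:
R1 ← R1 / (-44).
R2 ← R2 + 10·R1.
R3 ← R3 + 17·R1.
R4 ← R4 + 13·R1.
R2 ← R2 / (115/11).
R1 ← R1 + 21/22·R2.
R3 ← R3 + 115/22·R2.
R4 ← R4 + 449/22·R2.
Swap R3 and R4.
R3 ← R3 / (-6931/230).
R1 ← R1 + 129/230·R3.
R2 ← R2 + 283/230·R3.
Row 4 reduces to 0 = 1/4, a contradiction. The system is inconsistent.

no solution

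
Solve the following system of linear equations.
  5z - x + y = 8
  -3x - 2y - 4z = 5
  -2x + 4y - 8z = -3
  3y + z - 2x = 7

no solution

Row-reduce:
R1 ← R1 / (-1).
R2 ← R2 + 3·R1.
R3 ← R3 + 2·R1.
R4 ← R4 + 2·R1.
R2 ← R2 / (-5).
R1 ← R1 + 1·R2.
R3 ← R3 − 2·R2.
R4 ← R4 − 1·R2.
R3 ← R3 / (-128/5).
R1 ← R1 + 6/5·R3.
R2 ← R2 − 19/5·R3.
R4 ← R4 + 64/5·R3.
Row 4 reduces to 0 = 1/2, a contradiction. The system is inconsistent.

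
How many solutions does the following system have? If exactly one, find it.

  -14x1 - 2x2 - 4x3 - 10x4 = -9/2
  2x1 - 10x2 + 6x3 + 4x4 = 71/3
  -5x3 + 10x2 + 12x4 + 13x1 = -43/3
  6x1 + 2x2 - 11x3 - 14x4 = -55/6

x1 = 1/3, x2 = -2, x3 = 1/3, x4 = 1/4

Row-reduce the augmented matrix:
R1 ← R1 / (-14).
R2 ← R2 − 2·R1.
R3 ← R3 − 13·R1.
R4 ← R4 − 6·R1.
R2 ← R2 / (-72/7).
R1 ← R1 − 1/7·R2.
R3 ← R3 − 57/7·R2.
R4 ← R4 − 8/7·R2.
R3 ← R3 / (-53/12).
R1 ← R1 − 13/36·R3.
R2 ← R2 + 19/36·R3.
R4 ← R4 + 109/9·R3.
R4 ← R4 / (-4933/159).
R1 ← R1 − 181/159·R4.
R2 ← R2 + 130/159·R4.
R3 ← R3 + 57/53·R4.
Reading off the reduced rows gives x1 = 1/3, x2 = -2, x3 = 1/3, x4 = 1/4.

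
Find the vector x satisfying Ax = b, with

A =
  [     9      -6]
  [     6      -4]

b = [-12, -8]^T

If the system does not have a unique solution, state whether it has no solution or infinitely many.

infinitely many solutions

Row-reduce:
R1 ← R1 / (9).
R2 ← R2 − 6·R1.
Rank is 1 with 2 unknowns, leaving x_2 free.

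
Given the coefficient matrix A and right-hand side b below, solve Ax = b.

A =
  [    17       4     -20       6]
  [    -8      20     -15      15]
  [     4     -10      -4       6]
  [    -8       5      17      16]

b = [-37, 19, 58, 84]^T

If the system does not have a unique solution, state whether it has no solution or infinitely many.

Row-reduce the augmented matrix:
R1 ← R1 / (17).
R2 ← R2 + 8·R1.
R3 ← R3 − 4·R1.
R4 ← R4 + 8·R1.
R2 ← R2 / (372/17).
R1 ← R1 − 4/17·R2.
R3 ← R3 + 186/17·R2.
R4 ← R4 − 117/17·R2.
R3 ← R3 / (-23/2).
R1 ← R1 + 85/93·R3.
R2 ← R2 + 415/372·R3.
R4 ← R4 − 1893/124·R3.
R4 ← R4 / (22202/713).
R1 ← R1 + 650/713·R4.
R2 ← R2 + 353/713·R4.
R3 ← R3 + 27/23·R4.
Reading off the reduced rows gives x_1 = -3, x_2 = -4, x_3 = 0, x_4 = 5.

x_1 = -3, x_2 = -4, x_3 = 0, x_4 = 5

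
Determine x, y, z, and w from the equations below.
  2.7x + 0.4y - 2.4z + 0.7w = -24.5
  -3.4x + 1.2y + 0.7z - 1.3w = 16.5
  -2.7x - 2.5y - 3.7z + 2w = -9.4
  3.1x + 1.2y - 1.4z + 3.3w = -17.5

x = -4, y = 0, z = 6, w = 1

Row-reduce the augmented matrix:
R1 ← R1 / (27/10).
R2 ← R2 + 17/5·R1.
R3 ← R3 + 27/10·R1.
R4 ← R4 − 31/10·R1.
R2 ← R2 / (46/27).
R1 ← R1 − 4/27·R2.
R3 ← R3 + 21/10·R2.
R4 ← R4 − 20/27·R2.
R3 ← R3 / (-41227/4600).
R1 ← R1 + 79/115·R3.
R2 ← R2 + 627/460·R3.
R4 ← R4 − 272/115·R3.
R4 ← R4 / (134180/41227).
R1 ← R1 − 5287/41227·R4.
R2 ← R2 + 23822/41227·R4.
R3 ← R3 + 10047/41227·R4.
Reading off the reduced rows gives x = -4, y = 0, z = 6, w = 1.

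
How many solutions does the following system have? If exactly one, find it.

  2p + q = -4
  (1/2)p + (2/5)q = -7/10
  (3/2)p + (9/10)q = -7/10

no solution

Row-reduce:
R1 ← R1 / (2).
R2 ← R2 − 1/2·R1.
R3 ← R3 − 3/2·R1.
R2 ← R2 / (3/20).
R1 ← R1 − 1/2·R2.
R3 ← R3 − 3/20·R2.
Row 3 reduces to 0 = 2, a contradiction. The system is inconsistent.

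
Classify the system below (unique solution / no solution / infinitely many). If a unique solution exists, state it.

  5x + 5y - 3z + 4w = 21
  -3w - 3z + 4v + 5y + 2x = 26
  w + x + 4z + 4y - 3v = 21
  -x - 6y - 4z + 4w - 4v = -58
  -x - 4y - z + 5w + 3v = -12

Row-reduce the augmented matrix:
R1 ← R1 / (5).
R2 ← R2 − 2·R1.
R3 ← R3 − 1·R1.
R4 ← R4 + 1·R1.
R5 ← R5 + 1·R1.
R2 ← R2 / (3).
R1 ← R1 − 1·R2.
R3 ← R3 − 3·R2.
R4 ← R4 + 5·R2.
R5 ← R5 + 3·R2.
R3 ← R3 / (32/5).
R2 ← R2 + 3/5·R3.
R4 ← R4 + 38/5·R3.
R5 ← R5 + 17/5·R3.
R4 ← R4 / (17/6).
R1 ← R1 − 7/3·R4.
R2 ← R2 + 13/12·R4.
R3 ← R3 − 3/4·R4.
R5 ← R5 − 15/4·R4.
R5 ← R5 / (2925/272).
R1 ← R1 − 451/136·R5.
R2 ← R2 + 403/272·R5.
R3 ← R3 − 109/272·R5.
R4 ← R4 + 271/136·R5.
Reading off the reduced rows gives x = 6, y = 2, z = 5, w = -1, v = 4.

x = 6, y = 2, z = 5, w = -1, v = 4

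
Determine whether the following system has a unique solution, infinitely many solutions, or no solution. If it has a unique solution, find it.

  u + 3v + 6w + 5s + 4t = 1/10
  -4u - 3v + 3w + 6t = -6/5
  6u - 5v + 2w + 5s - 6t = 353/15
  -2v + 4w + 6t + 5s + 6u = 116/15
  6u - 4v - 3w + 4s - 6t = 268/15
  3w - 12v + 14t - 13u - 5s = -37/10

Row-reduce the augmented matrix:
R2 ← R2 + 4·R1.
R3 ← R3 − 6·R1.
R4 ← R4 − 6·R1.
R5 ← R5 − 6·R1.
R6 ← R6 + 13·R1.
R2 ← R2 / (9).
R1 ← R1 − 3·R2.
R3 ← R3 + 23·R2.
R4 ← R4 + 20·R2.
R5 ← R5 + 22·R2.
R6 ← R6 − 27·R2.
R3 ← R3 / (35).
R1 ← R1 + 3·R3.
R2 ← R2 − 3·R3.
R4 ← R4 − 28·R3.
R5 ← R5 − 27·R3.
R4 ← R4 / (-13/9).
R1 ← R1 − 4/7·R4.
R2 ← R2 + 1/63·R4.
R3 ← R3 − 47/63·R4.
R5 ← R5 − 173/63·R4.
R5 ← R5 / (10188/455).
R1 ← R1 − 258/91·R5.
R2 ← R2 − 8/91·R5.
R3 ← R3 − 534/91·R5.
R4 ← R4 + 446/65·R5.
R6 reduces to 0 = 0, so the extra equation is consistent.
Reading off the reduced rows gives u = 1/2, v = -5/3, w = 3/5, s = 1, t = -1.

u = 1/2, v = -5/3, w = 3/5, s = 1, t = -1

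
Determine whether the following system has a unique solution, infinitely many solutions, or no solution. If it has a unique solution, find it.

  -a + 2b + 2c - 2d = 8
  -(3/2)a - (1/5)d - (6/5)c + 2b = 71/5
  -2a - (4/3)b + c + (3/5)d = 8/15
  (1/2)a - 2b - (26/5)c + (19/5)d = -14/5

no solution

Row-reduce:
R1 ← R1 / (-1).
R2 ← R2 + 3/2·R1.
R3 ← R3 + 2·R1.
R4 ← R4 − 1/2·R1.
R2 ← R2 / (-1).
R1 ← R1 + 2·R2.
R3 ← R3 + 16/3·R2.
R4 ← R4 + 1·R2.
R3 ← R3 / (97/5).
R1 ← R1 − 32/5·R3.
R2 ← R2 − 21/5·R3.
Row 4 reduces to 0 = -1, a contradiction. The system is inconsistent.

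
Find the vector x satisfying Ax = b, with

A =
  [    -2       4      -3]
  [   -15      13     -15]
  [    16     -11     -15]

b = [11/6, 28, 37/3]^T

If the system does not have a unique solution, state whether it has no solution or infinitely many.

x_1 = -5/3, x_2 = -3/2, x_3 = -3/2

Row-reduce the augmented matrix:
R1 ← R1 / (-2).
R2 ← R2 + 15·R1.
R3 ← R3 − 16·R1.
R2 ← R2 / (-17).
R1 ← R1 + 2·R2.
R3 ← R3 − 21·R2.
R3 ← R3 / (-1011/34).
R1 ← R1 − 21/34·R3.
R2 ← R2 + 15/34·R3.
Reading off the reduced rows gives x_1 = -5/3, x_2 = -3/2, x_3 = -3/2.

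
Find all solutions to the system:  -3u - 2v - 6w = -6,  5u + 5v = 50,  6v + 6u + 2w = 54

u = 4, v = 6, w = -3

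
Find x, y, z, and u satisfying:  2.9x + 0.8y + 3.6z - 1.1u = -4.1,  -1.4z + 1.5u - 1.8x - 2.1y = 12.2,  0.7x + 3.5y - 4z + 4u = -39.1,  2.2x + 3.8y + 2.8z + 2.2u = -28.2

Row-reduce the augmented matrix:
R1 ← R1 / (29/10).
R2 ← R2 + 9/5·R1.
R3 ← R3 − 7/10·R1.
R4 ← R4 − 11/5·R1.
R2 ← R2 / (-93/58).
R1 ← R1 − 8/29·R2.
R3 ← R3 − 959/290·R2.
R4 ← R4 − 463/145·R2.
R3 ← R3 / (-7319/2325).
R1 ← R1 − 644/465·R3.
R2 ← R2 + 242/465·R3.
R4 ← R4 − 4024/2325·R3.
R4 ← R4 / (290337/36595).
R1 ← R1 − 17415/7319·R4.
R2 ← R2 + 10931/7319·R4.
R3 ← R3 + 13836/7319·R4.
Reading off the reduced rows gives x = -3, y = -6, z = 2, u = -2.

x = -3, y = -6, z = 2, u = -2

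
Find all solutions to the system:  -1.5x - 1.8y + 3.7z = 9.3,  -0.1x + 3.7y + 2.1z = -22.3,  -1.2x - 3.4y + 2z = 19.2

x = 1, y = -6, z = 0

Row-reduce the augmented matrix:
R1 ← R1 / (-3/2).
R2 ← R2 + 1/10·R1.
R3 ← R3 + 6/5·R1.
R2 ← R2 / (191/50).
R1 ← R1 − 6/5·R2.
R3 ← R3 + 49/25·R2.
R3 ← R3 / (-26/2865).
R1 ← R1 + 1747/573·R3.
R2 ← R2 − 278/573·R3.
Reading off the reduced rows gives x = 1, y = -6, z = 0.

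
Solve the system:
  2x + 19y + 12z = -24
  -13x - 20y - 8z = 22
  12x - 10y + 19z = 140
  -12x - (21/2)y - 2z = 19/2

no solution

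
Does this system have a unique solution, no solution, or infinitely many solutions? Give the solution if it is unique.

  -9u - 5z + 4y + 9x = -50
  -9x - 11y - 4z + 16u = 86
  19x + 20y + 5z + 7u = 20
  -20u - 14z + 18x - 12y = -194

x = -5, y = 5, z = -4, u = 5

Row-reduce the augmented matrix:
R1 ← R1 / (9).
R2 ← R2 + 9·R1.
R3 ← R3 − 19·R1.
R4 ← R4 − 18·R1.
R2 ← R2 / (-7).
R1 ← R1 − 4/9·R2.
R3 ← R3 − 104/9·R2.
R4 ← R4 + 20·R2.
R3 ← R3 / (44/63).
R1 ← R1 + 71/63·R3.
R2 ← R2 − 9/7·R3.
R4 ← R4 − 152/7·R3.
R4 ← R4 / (-13086/11).
R1 ← R1 − 1321/22·R4.
R2 ← R2 + 1543/22·R4.
R3 ← R3 − 1183/22·R4.
Reading off the reduced rows gives x = -5, y = 5, z = -4, u = 5.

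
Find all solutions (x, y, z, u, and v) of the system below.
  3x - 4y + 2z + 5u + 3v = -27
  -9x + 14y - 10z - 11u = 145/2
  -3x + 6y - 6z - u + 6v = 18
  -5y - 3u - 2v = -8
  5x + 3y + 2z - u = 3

no solution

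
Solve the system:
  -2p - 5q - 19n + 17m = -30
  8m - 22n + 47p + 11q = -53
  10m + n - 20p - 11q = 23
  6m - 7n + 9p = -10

infinitely many solutions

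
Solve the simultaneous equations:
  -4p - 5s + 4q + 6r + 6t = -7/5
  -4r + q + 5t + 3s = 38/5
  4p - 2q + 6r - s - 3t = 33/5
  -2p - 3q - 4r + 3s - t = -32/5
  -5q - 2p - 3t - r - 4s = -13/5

Row-reduce the augmented matrix:
R1 ← R1 / (-4).
R3 ← R3 − 4·R1.
R4 ← R4 + 2·R1.
R5 ← R5 + 2·R1.
R1 ← R1 + 1·R2.
R3 ← R3 − 2·R2.
R4 ← R4 + 5·R2.
R5 ← R5 + 7·R2.
R3 ← R3 / (20).
R1 ← R1 + 11/2·R3.
R2 ← R2 + 4·R3.
R4 ← R4 + 27·R3.
R5 ← R5 + 32·R3.
R4 ← R4 / (43/10).
R1 ← R1 − 19/20·R4.
R2 ← R2 − 3/5·R4.
R3 ← R3 + 3/5·R4.
R5 ← R5 − 3/10·R4.
R5 ← R5 / (2923/172).
R1 ← R1 + 42/43·R5.
R2 ← R2 − 171/86·R5.
R3 ← R3 − 217/172·R5.
R4 ← R4 − 231/86·R5.
Reading off the reduced rows gives p = 3, q = -1, r = -2/5, s = -1, t = 2.

p = 3, q = -1, r = -2/5, s = -1, t = 2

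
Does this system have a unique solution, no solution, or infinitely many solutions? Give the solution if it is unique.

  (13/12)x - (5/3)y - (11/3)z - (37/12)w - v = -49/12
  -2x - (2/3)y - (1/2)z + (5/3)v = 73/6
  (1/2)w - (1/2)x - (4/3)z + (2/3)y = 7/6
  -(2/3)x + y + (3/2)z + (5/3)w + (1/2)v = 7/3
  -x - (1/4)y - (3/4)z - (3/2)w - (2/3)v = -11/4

infinitely many solutions

Row-reduce:
R1 ← R1 / (13/12).
R2 ← R2 + 2·R1.
R3 ← R3 + 1/2·R1.
R4 ← R4 + 2/3·R1.
R5 ← R5 + 1·R1.
R2 ← R2 / (-146/39).
R1 ← R1 + 20/13·R2.
R3 ← R3 + 4/39·R2.
R4 ← R4 + 1/39·R2.
R5 ← R5 + 93/52·R2.
R3 ← R3 / (-619/219).
R1 ← R1 + 29/73·R3.
R2 ← R2 − 567/292·R3.
R4 ← R4 + 619/876·R3.
R5 ← R5 + 773/1168·R3.
Swap R4 and R5.
R4 ← R4 / (-3583/2476).
R1 ← R1 + 247/619·R4.
R2 ← R2 − 615/619·R4.
R3 ← R3 − 168/619·R4.
Rank is 4 with 5 unknowns, leaving v free.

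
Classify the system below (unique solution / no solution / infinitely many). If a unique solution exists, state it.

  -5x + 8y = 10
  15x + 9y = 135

x = 6, y = 5

Row-reduce the augmented matrix:
R1 ← R1 / (-5).
R2 ← R2 − 15·R1.
R2 ← R2 / (33).
R1 ← R1 + 8/5·R2.
Reading off the reduced rows gives x = 6, y = 5.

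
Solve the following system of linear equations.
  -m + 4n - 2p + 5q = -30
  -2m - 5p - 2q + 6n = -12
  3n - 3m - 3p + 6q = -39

infinitely many solutions

Row-reduce:
R1 ← R1 / (-1).
R2 ← R2 + 2·R1.
R3 ← R3 + 3·R1.
R2 ← R2 / (-2).
R1 ← R1 + 4·R2.
R3 ← R3 + 9·R2.
R3 ← R3 / (15/2).
R1 ← R1 − 4·R3.
R2 ← R2 − 1/2·R3.
Rank is 3 with 4 unknowns, leaving q free.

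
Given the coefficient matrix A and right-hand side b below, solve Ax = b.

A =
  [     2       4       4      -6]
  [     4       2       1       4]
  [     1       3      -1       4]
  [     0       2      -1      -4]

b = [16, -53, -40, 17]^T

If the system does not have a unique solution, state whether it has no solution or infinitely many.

x_1 = -6, x_2 = -3, x_3 = 1, x_4 = -6

Row-reduce the augmented matrix:
R1 ← R1 / (2).
R2 ← R2 − 4·R1.
R3 ← R3 − 1·R1.
R2 ← R2 / (-6).
R1 ← R1 − 2·R2.
R3 ← R3 − 1·R2.
R4 ← R4 − 2·R2.
R3 ← R3 / (-25/6).
R1 ← R1 + 1/3·R3.
R2 ← R2 − 7/6·R3.
R4 ← R4 + 10/3·R3.
R4 ← R4 / (-32/5).
R1 ← R1 − 39/25·R4.
R2 ← R2 − 1/25·R4.
R3 ← R3 + 58/25·R4.
Reading off the reduced rows gives x_1 = -6, x_2 = -3, x_3 = 1, x_4 = -6.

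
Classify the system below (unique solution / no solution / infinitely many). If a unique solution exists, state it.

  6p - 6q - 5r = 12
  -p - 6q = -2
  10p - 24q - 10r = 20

Row-reduce:
R1 ← R1 / (6).
R2 ← R2 + 1·R1.
R3 ← R3 − 10·R1.
R2 ← R2 / (-7).
R1 ← R1 + 1·R2.
R3 ← R3 + 14·R2.
Rank is 2 with 3 unknowns, leaving r free.

infinitely many solutions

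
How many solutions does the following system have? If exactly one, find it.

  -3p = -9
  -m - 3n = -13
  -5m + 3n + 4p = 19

m = 1, n = 4, p = 3

Row-reduce the augmented matrix:
Swap R1 and R2.
R1 ← R1 / (-1).
R3 ← R3 + 5·R1.
Swap R2 and R3.
R2 ← R2 / (18).
R1 ← R1 − 3·R2.
R3 ← R3 / (-3).
R1 ← R1 + 2/3·R3.
R2 ← R2 − 2/9·R3.
Reading off the reduced rows gives m = 1, n = 4, p = 3.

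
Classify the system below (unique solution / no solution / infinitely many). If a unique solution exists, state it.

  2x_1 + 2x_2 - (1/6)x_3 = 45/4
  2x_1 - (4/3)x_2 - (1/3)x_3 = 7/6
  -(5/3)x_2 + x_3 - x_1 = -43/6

Row-reduce the augmented matrix:
R1 ← R1 / (2).
R2 ← R2 − 2·R1.
R3 ← R3 + 1·R1.
R2 ← R2 / (-10/3).
R1 ← R1 − 1·R2.
R3 ← R3 + 2/3·R2.
R3 ← R3 / (19/20).
R1 ← R1 + 2/15·R3.
R2 ← R2 − 1/20·R3.
Reading off the reduced rows gives x_1 = 8/3, x_2 = 3, x_3 = 1/2.

x_1 = 8/3, x_2 = 3, x_3 = 1/2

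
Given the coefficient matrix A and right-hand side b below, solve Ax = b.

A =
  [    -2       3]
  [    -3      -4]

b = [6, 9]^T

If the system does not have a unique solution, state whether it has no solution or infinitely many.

x_1 = -3, x_2 = 0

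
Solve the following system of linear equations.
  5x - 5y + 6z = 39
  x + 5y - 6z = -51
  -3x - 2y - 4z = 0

x = -2, y = -5, z = 4

Row-reduce the augmented matrix:
R1 ← R1 / (5).
R2 ← R2 − 1·R1.
R3 ← R3 + 3·R1.
R2 ← R2 / (6).
R1 ← R1 + 1·R2.
R3 ← R3 + 5·R2.
R3 ← R3 / (-32/5).
R2 ← R2 + 6/5·R3.
Reading off the reduced rows gives x = -2, y = -5, z = 4.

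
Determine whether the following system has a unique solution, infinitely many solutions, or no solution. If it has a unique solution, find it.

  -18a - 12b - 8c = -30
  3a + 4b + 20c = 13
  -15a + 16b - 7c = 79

a = -1, b = 4, c = 0

Row-reduce the augmented matrix:
R1 ← R1 / (-18).
R2 ← R2 − 3·R1.
R3 ← R3 + 15·R1.
R2 ← R2 / (2).
R1 ← R1 − 2/3·R2.
R3 ← R3 − 26·R2.
R3 ← R3 / (-243).
R1 ← R1 + 52/9·R3.
R2 ← R2 − 28/3·R3.
Reading off the reduced rows gives a = -1, b = 4, c = 0.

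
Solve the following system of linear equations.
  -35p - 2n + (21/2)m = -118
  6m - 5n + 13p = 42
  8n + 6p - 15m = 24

Row-reduce:
R1 ← R1 / (21/2).
R2 ← R2 − 6·R1.
R3 ← R3 + 15·R1.
R2 ← R2 / (-27/7).
R1 ← R1 + 4/21·R2.
R3 ← R3 − 36/7·R2.
Row 3 reduces to 0 = 4/3, a contradiction. The system is inconsistent.

no solution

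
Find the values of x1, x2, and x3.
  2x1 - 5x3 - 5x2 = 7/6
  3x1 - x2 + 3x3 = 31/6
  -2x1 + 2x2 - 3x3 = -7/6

x1 = 8/3, x2 = 4/3, x3 = -1/2

Row-reduce the augmented matrix:
R1 ← R1 / (2).
R2 ← R2 − 3·R1.
R3 ← R3 + 2·R1.
R2 ← R2 / (13/2).
R1 ← R1 + 5/2·R2.
R3 ← R3 + 3·R2.
R3 ← R3 / (-41/13).
R1 ← R1 − 20/13·R3.
R2 ← R2 − 21/13·R3.
Reading off the reduced rows gives x1 = 8/3, x2 = 4/3, x3 = -1/2.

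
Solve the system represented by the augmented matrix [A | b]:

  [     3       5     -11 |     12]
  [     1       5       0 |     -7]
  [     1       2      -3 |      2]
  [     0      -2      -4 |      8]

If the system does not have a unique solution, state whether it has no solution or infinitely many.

no solution

Row-reduce:
R1 ← R1 / (3).
R2 ← R2 − 1·R1.
R3 ← R3 − 1·R1.
R2 ← R2 / (10/3).
R1 ← R1 − 5/3·R2.
R3 ← R3 − 1/3·R2.
R4 ← R4 + 2·R2.
R3 ← R3 / (3/10).
R1 ← R1 + 11/2·R3.
R2 ← R2 − 11/10·R3.
R4 ← R4 + 9/5·R3.
Row 4 reduces to 0 = -4, a contradiction. The system is inconsistent.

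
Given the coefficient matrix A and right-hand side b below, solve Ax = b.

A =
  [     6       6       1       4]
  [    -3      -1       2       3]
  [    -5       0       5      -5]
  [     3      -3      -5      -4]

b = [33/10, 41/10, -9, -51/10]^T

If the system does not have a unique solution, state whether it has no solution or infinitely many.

Row-reduce the augmented matrix:
R1 ← R1 / (6).
R2 ← R2 + 3·R1.
R3 ← R3 + 5·R1.
R4 ← R4 − 3·R1.
R2 ← R2 / (2).
R1 ← R1 − 1·R2.
R3 ← R3 − 5·R2.
R4 ← R4 + 6·R2.
R3 ← R3 / (-5/12).
R1 ← R1 + 13/12·R3.
R2 ← R2 − 5/4·R3.
R4 ← R4 − 2·R3.
R4 ← R4 / (-59).
R1 ← R1 − 35·R4.
R2 ← R2 + 40·R4.
R3 ← R3 − 34·R4.
Reading off the reduced rows gives x_1 = -6/5, x_2 = 1, x_3 = -3/2, x_4 = 3/2.

x_1 = -6/5, x_2 = 1, x_3 = -3/2, x_4 = 3/2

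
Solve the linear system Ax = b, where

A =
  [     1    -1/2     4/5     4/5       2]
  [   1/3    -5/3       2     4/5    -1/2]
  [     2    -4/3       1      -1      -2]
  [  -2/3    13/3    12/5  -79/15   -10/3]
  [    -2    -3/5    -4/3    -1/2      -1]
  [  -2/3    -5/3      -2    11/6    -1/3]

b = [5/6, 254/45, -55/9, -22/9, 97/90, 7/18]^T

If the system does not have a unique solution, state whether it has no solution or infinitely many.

x_1 = -3, x_2 = 1/3, x_3 = 8/3, x_4 = 7/3, x_5 = 0

Row-reduce the augmented matrix:
R2 ← R2 − 1/3·R1.
R3 ← R3 − 2·R1.
R4 ← R4 + 2/3·R1.
R5 ← R5 + 2·R1.
R6 ← R6 + 2/3·R1.
R2 ← R2 / (-3/2).
R1 ← R1 + 1/2·R2.
R3 ← R3 + 1/3·R2.
R4 ← R4 − 4·R2.
R5 ← R5 + 8/5·R2.
R6 ← R6 + 2·R2.
R3 ← R3 / (-133/135).
R1 ← R1 − 2/9·R3.
R2 ← R2 + 52/45·R3.
R4 ← R4 − 68/9·R3.
R5 ← R5 + 356/225·R3.
R6 ← R6 + 34/9·R3.
R4 ← R4 / (-48199/1995).
R1 ← R1 − 6/665·R4.
R2 ← R2 − 1884/665·R4.
R3 ← R3 − 367/133·R4.
R5 ← R5 − 97697/19950·R4.
R6 ← R6 − 48199/3990·R4.
R5 ← R5 / (2533456/722985).
R1 ← R1 − 103689/96398·R5.
R2 ← R2 − 537/307·R5.
R3 ← R3 − 10355/48199·R5.
R4 ← R4 − 98030/48199·R5.
R6 reduces to 0 = 0, so the extra equation is consistent.
Reading off the reduced rows gives x_1 = -3, x_2 = 1/3, x_3 = 8/3, x_4 = 7/3, x_5 = 0.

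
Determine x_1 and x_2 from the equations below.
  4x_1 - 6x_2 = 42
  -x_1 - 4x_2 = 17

x_1 = 3, x_2 = -5

From equation 2: x_1 = -17 − 4·x_2.
Substitute into equation 1 and solve: x_2 = -5.
Then x_1 = 3.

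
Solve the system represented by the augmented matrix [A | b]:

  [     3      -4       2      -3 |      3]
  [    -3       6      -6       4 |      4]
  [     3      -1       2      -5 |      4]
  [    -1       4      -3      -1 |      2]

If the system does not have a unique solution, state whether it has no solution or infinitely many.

x_1 = 4, x_2 = 1, x_3 = -1, x_4 = 1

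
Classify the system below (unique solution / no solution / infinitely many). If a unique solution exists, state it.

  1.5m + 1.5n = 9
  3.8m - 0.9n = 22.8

m = 6, n = 0

Row-reduce the augmented matrix:
R1 ← R1 / (3/2).
R2 ← R2 − 19/5·R1.
R2 ← R2 / (-47/10).
R1 ← R1 − 1·R2.
Reading off the reduced rows gives m = 6, n = 0.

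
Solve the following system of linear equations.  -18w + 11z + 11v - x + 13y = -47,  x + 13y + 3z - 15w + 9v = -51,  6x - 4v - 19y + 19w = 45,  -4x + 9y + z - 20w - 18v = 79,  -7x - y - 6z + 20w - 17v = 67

x = 1, y = -1, z = 2, w = 0, v = -5

Row-reduce the augmented matrix:
R1 ← R1 / (-1).
R2 ← R2 − 1·R1.
R3 ← R3 − 6·R1.
R4 ← R4 + 4·R1.
R5 ← R5 + 7·R1.
R2 ← R2 / (26).
R1 ← R1 + 13·R2.
R3 ← R3 − 59·R2.
R4 ← R4 + 43·R2.
R5 ← R5 + 92·R2.
R3 ← R3 / (445/13).
R1 ← R1 + 4·R3.
R2 ← R2 − 7/13·R3.
R4 ← R4 + 258/13·R3.
R5 ← R5 + 435/13·R3.
R4 ← R4 / (-9577/890).
R1 ← R1 + 133/890·R4.
R2 ← R2 + 466/445·R4.
R3 ← R3 + 367/890·R4.
R5 ← R5 − 2747/178·R4.
R5 ← R5 / (-331878/9577).
R1 ← R1 − 11583/9577·R5.
R2 ← R2 − 22842/9577·R5.
R3 ← R3 − 11728/9577·R5.
R4 ← R4 − 17168/9577·R5.
Reading off the reduced rows gives x = 1, y = -1, z = 2, w = 0, v = -5.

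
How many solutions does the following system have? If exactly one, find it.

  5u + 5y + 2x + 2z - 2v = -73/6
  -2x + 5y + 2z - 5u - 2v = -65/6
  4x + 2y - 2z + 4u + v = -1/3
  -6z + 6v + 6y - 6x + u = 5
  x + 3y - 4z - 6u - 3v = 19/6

x = -1/3, y = -3/2, z = -2, u = 0, v = 0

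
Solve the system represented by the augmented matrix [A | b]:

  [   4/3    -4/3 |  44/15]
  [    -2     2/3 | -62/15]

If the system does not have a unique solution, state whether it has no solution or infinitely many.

Row-reduce the augmented matrix:
R1 ← R1 / (4/3).
R2 ← R2 + 2·R1.
R2 ← R2 / (-4/3).
R1 ← R1 + 1·R2.
Reading off the reduced rows gives x_1 = 2, x_2 = -1/5.

x_1 = 2, x_2 = -1/5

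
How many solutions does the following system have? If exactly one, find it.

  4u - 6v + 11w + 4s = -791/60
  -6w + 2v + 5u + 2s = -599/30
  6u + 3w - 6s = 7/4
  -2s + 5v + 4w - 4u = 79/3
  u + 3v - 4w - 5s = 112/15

Row-reduce the augmented matrix:
R1 ← R1 / (4).
R2 ← R2 − 5·R1.
R3 ← R3 − 6·R1.
R4 ← R4 + 4·R1.
R5 ← R5 − 1·R1.
R2 ← R2 / (19/2).
R1 ← R1 + 3/2·R2.
R3 ← R3 − 9·R2.
R4 ← R4 + 1·R2.
R5 ← R5 − 9/2·R2.
R3 ← R3 / (99/19).
R1 ← R1 + 7/19·R3.
R2 ← R2 + 79/38·R3.
R4 ← R4 − 491/38·R3.
R5 ← R5 − 99/38·R3.
R4 ← R4 / (805/33).
R1 ← R1 + 4/33·R4.
R2 ← R2 + 131/33·R4.
R3 ← R3 + 58/33·R4.
R5 reduces to 0 = 0, so the extra equation is consistent.
Reading off the reduced rows gives u = -7/3, v = 8/5, w = 5/4, s = -2.

u = -7/3, v = 8/5, w = 5/4, s = -2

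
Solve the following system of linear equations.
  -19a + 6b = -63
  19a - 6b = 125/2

no solution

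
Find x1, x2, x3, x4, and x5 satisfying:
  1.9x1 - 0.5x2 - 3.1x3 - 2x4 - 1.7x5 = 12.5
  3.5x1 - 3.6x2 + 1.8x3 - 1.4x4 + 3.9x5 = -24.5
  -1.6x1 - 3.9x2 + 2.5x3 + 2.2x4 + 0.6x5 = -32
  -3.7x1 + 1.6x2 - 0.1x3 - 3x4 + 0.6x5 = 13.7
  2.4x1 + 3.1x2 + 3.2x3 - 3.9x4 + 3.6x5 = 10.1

x1 = 0, x2 = 5, x3 = -3, x4 = -2, x5 = -1

Row-reduce the augmented matrix:
R1 ← R1 / (19/10).
R2 ← R2 − 7/2·R1.
R3 ← R3 + 8/5·R1.
R4 ← R4 + 37/10·R1.
R5 ← R5 − 12/5·R1.
R2 ← R2 / (-509/190).
R1 ← R1 + 5/19·R2.
R3 ← R3 + 821/190·R2.
R4 ← R4 − 119/190·R2.
R5 ← R5 − 709/190·R2.
R3 ← R3 / (-31112/2545).
R1 ← R1 + 1206/509·R3.
R2 ← R2 + 1427/509·R3.
R4 ← R4 + 22299/5090·R3.
R5 ← R5 − 89469/5090·R3.
R4 ← R4 / (-101604/19445).
R1 ← R1 + 2578/3889·R4.
R2 ← R2 + 490/3889·R4.
R3 ← R3 − 1008/3889·R4.
R5 ← R5 + 21373/7778·R4.
R5 ← R5 / (-60065459/16256640).
R1 ← R1 − 289189/812832·R5.
R2 ← R2 − 71125/812832·R5.
R3 ← R3 − 78525/67736·R5.
R4 ← R4 + 1025419/1625664·R5.
Reading off the reduced rows gives x1 = 0, x2 = 5, x3 = -3, x4 = -2, x5 = -1.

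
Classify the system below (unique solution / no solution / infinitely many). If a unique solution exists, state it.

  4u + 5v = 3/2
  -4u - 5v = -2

Row-reduce:
R1 ← R1 / (4).
R2 ← R2 + 4·R1.
Row 2 reduces to 0 = -1/2, a contradiction. The system is inconsistent.

no solution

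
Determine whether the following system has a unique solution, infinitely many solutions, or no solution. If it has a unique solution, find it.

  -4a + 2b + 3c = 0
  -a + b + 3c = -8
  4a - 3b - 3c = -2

a = -2, b = 2, c = -4

Row-reduce the augmented matrix:
R1 ← R1 / (-4).
R2 ← R2 + 1·R1.
R3 ← R3 − 4·R1.
R2 ← R2 / (1/2).
R1 ← R1 + 1/2·R2.
R3 ← R3 + 1·R2.
R3 ← R3 / (9/2).
R1 ← R1 − 3/2·R3.
R2 ← R2 − 9/2·R3.
Reading off the reduced rows gives a = -2, b = 2, c = -4.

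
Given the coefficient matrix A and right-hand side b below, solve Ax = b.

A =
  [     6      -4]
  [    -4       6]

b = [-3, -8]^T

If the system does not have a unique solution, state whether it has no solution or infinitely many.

x_1 = -5/2, x_2 = -3

Row-reduce the augmented matrix:
R1 ← R1 / (6).
R2 ← R2 + 4·R1.
R2 ← R2 / (10/3).
R1 ← R1 + 2/3·R2.
Reading off the reduced rows gives x_1 = -5/2, x_2 = -3.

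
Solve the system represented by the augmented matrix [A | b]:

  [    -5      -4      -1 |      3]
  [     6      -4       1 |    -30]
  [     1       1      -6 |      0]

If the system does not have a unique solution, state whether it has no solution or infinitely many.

x_1 = -3, x_2 = 3, x_3 = 0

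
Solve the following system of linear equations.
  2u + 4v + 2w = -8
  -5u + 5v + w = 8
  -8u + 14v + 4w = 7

no solution

Row-reduce:
R1 ← R1 / (2).
R2 ← R2 + 5·R1.
R3 ← R3 + 8·R1.
R2 ← R2 / (15).
R1 ← R1 − 2·R2.
R3 ← R3 − 30·R2.
Row 3 reduces to 0 = -1, a contradiction. The system is inconsistent.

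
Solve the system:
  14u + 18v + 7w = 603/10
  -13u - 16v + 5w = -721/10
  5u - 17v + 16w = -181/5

u = 3, v = 8/5, w = -3/2

Row-reduce the augmented matrix:
R1 ← R1 / (14).
R2 ← R2 + 13·R1.
R3 ← R3 − 5·R1.
R2 ← R2 / (5/7).
R1 ← R1 − 9/7·R2.
R3 ← R3 + 164/7·R2.
R3 ← R3 / (3907/10).
R1 ← R1 + 101/5·R3.
R2 ← R2 − 161/10·R3.
Reading off the reduced rows gives u = 3, v = 8/5, w = -3/2.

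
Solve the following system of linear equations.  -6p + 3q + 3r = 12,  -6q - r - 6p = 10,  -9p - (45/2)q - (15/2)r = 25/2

no solution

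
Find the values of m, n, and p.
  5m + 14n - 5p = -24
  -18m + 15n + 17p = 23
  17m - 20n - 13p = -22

m = -4, n = -1, p = -2

Row-reduce the augmented matrix:
R1 ← R1 / (5).
R2 ← R2 + 18·R1.
R3 ← R3 − 17·R1.
R2 ← R2 / (327/5).
R1 ← R1 − 14/5·R2.
R3 ← R3 + 338/5·R2.
R3 ← R3 / (970/327).
R1 ← R1 + 313/327·R3.
R2 ← R2 + 5/327·R3.
Reading off the reduced rows gives m = -4, n = -1, p = -2.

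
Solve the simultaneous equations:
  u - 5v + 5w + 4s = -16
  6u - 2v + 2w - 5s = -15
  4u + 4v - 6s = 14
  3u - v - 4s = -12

u = 2, v = 6, w = 0, s = 3

Row-reduce the augmented matrix:
R2 ← R2 − 6·R1.
R3 ← R3 − 4·R1.
R4 ← R4 − 3·R1.
R2 ← R2 / (28).
R1 ← R1 + 5·R2.
R3 ← R3 − 24·R2.
R4 ← R4 − 14·R2.
R3 ← R3 / (4).
R2 ← R2 + 1·R3.
R4 ← R4 + 1·R3.
R4 ← R4 / (-11/14).
R1 ← R1 + 33/28·R4.
R2 ← R2 + 9/28·R4.
R3 ← R3 − 5/7·R4.
Reading off the reduced rows gives u = 2, v = 6, w = 0, s = 3.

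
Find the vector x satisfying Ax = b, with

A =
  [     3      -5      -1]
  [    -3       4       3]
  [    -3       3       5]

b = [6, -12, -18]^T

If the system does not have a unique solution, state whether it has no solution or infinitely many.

infinitely many solutions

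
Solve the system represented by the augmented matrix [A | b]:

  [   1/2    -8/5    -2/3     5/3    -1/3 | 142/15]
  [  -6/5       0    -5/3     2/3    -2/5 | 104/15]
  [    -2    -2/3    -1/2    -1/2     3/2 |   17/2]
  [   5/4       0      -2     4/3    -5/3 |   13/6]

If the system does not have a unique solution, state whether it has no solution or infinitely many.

Row-reduce:
R1 ← R1 / (1/2).
R2 ← R2 + 6/5·R1.
R3 ← R3 + 2·R1.
R4 ← R4 − 5/4·R1.
R2 ← R2 / (-96/25).
R1 ← R1 + 16/5·R2.
R3 ← R3 + 106/15·R2.
R4 ← R4 − 4·R2.
R3 ← R3 / (1229/432).
R1 ← R1 − 25/18·R3.
R2 ← R2 − 245/288·R3.
R4 ← R4 + 269/72·R3.
R4 ← R4 / (-8495/7374).
R1 ← R1 − 770/1229·R4.
R2 ← R2 + 2415/4916·R4.
R3 ← R3 + 1046/1229·R4.
Rank is 4 with 5 unknowns, leaving x_5 free.

infinitely many solutions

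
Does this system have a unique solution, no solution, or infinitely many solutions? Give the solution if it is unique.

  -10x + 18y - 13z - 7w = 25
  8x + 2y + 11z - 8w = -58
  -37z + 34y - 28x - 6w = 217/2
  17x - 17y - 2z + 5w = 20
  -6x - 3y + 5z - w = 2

no solution

Row-reduce:
R1 ← R1 / (-10).
R2 ← R2 − 8·R1.
R3 ← R3 + 28·R1.
R4 ← R4 − 17·R1.
R5 ← R5 + 6·R1.
R2 ← R2 / (82/5).
R1 ← R1 + 9/5·R2.
R3 ← R3 + 82/5·R2.
R4 ← R4 − 68/5·R2.
R5 ← R5 + 69/5·R2.
Swap R3 and R4.
R3 ← R3 / (-2017/82).
R1 ← R1 − 56/41·R3.
R2 ← R2 − 3/82·R3.
R5 ← R5 − 1091/82·R3.
Swap R4 and R5.
R4 ← R4 / (-23703/4034).
R1 ← R1 + 2217/4034·R4.
R2 ← R2 + 3319/4034·R4.
R3 ← R3 + 359/2017·R4.
Row 5 reduces to 0 = 1/2, a contradiction. The system is inconsistent.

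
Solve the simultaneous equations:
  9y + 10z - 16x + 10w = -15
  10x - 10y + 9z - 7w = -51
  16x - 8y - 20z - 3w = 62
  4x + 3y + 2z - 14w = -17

Row-reduce the augmented matrix:
R1 ← R1 / (-16).
R2 ← R2 − 10·R1.
R3 ← R3 − 16·R1.
R4 ← R4 − 4·R1.
R2 ← R2 / (-35/8).
R1 ← R1 + 9/16·R2.
R3 ← R3 − 1·R2.
R4 ← R4 − 21/4·R2.
R3 ← R3 / (-228/35).
R1 ← R1 + 181/70·R3.
R2 ← R2 + 122/35·R3.
R4 ← R4 − 114/5·R3.
R4 ← R4 / (23/2).
R1 ← R1 + 1477/456·R4.
R2 ← R2 + 397/114·R4.
R3 ← R3 + 239/228·R4.
Reading off the reduced rows gives x = 2, y = 3, z = -3, w = 2.

x = 2, y = 3, z = -3, w = 2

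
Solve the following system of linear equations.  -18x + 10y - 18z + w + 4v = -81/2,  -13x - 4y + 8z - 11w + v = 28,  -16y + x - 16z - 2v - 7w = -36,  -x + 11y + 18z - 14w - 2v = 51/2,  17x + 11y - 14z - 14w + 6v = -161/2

Row-reduce the augmented matrix:
R1 ← R1 / (-18).
R2 ← R2 + 13·R1.
R3 ← R3 − 1·R1.
R4 ← R4 + 1·R1.
R5 ← R5 − 17·R1.
R2 ← R2 / (-101/9).
R1 ← R1 + 5/9·R2.
R3 ← R3 + 139/9·R2.
R4 ← R4 − 94/9·R2.
R5 ← R5 − 184/9·R2.
R3 ← R3 / (-4636/101).
R1 ← R1 + 4/101·R3.
R2 ← R2 + 189/101·R3.
R4 ← R4 − 3893/101·R3.
R5 ← R5 − 733/101·R3.
R4 ← R4 / (-39985/2318).
R1 ← R1 − 599/1159·R4.
R2 ← R2 − 1553/2318·R4.
R3 ← R3 + 232/1159·R4.
R5 ← R5 + 76397/2318·R4.
R5 ← R5 / (509921/39985).
R1 ← R1 + 18233/79970·R5.
R2 ← R2 − 281/39985·R5.
R3 ← R3 − 3243/159940·R5.
R4 ← R4 − 15253/79970·R5.
Reading off the reduced rows gives x = -1, y = -1, z = 11/4, w = 1, v = 0.

x = -1, y = -1, z = 11/4, w = 1, v = 0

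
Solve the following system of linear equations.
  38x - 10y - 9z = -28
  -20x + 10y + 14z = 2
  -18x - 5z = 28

no solution

Row-reduce:
R1 ← R1 / (38).
R2 ← R2 + 20·R1.
R3 ← R3 + 18·R1.
R2 ← R2 / (90/19).
R1 ← R1 + 5/19·R2.
R3 ← R3 + 90/19·R2.
Row 3 reduces to 0 = 2, a contradiction. The system is inconsistent.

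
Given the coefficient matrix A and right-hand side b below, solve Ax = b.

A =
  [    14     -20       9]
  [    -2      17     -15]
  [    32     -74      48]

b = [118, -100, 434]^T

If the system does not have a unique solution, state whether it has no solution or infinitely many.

no solution

Row-reduce:
R1 ← R1 / (14).
R2 ← R2 + 2·R1.
R3 ← R3 − 32·R1.
R2 ← R2 / (99/7).
R1 ← R1 + 10/7·R2.
R3 ← R3 + 198/7·R2.
Row 3 reduces to 0 = -2, a contradiction. The system is inconsistent.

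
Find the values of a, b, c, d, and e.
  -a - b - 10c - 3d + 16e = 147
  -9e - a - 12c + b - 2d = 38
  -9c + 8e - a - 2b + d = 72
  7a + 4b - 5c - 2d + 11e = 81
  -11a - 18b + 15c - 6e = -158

Row-reduce the augmented matrix:
R1 ← R1 / (-1).
R2 ← R2 + 1·R1.
R3 ← R3 + 1·R1.
R4 ← R4 − 7·R1.
R5 ← R5 + 11·R1.
R2 ← R2 / (2).
R1 ← R1 − 1·R2.
R3 ← R3 + 1·R2.
R4 ← R4 + 3·R2.
R5 ← R5 + 7·R2.
Swap R3 and R4.
R3 ← R3 / (-78).
R1 ← R1 − 11·R3.
R2 ← R2 + 1·R3.
R5 ← R5 − 118·R3.
R4 ← R4 / (9/2).
R1 ← R1 + 83/156·R4.
R2 ← R2 − 121/156·R4.
R3 ← R3 − 43/156·R4.
R5 ← R5 − 155/39·R4.
R5 ← R5 / (-42839/351).
R1 ← R1 − 2153/351·R5.
R2 ← R2 + 3532/351·R5.
R3 ← R3 − 56/351·R5.
R4 ← R4 + 41/9·R5.
Reading off the reduced rows gives a = -5, b = 6, c = -5, d = -6, e = 5.

a = -5, b = 6, c = -5, d = -6, e = 5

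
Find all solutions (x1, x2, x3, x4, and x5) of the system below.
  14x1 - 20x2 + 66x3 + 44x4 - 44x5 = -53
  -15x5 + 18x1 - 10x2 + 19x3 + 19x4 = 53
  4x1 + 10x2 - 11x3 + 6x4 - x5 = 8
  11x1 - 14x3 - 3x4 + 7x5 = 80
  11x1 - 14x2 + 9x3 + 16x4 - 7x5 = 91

no solution

Row-reduce:
R1 ← R1 / (14).
R2 ← R2 − 18·R1.
R3 ← R3 − 4·R1.
R4 ← R4 − 11·R1.
R5 ← R5 − 11·R1.
R2 ← R2 / (110/7).
R1 ← R1 + 10/7·R2.
R3 ← R3 − 110/7·R2.
R4 ← R4 − 110/7·R2.
R5 ← R5 − 12/7·R2.
R3 ← R3 / (36).
R1 ← R1 + 14/11·R3.
R2 ← R2 + 461/110·R3.
R5 ← R5 + 1962/55·R3.
Swap R4 and R5.
R4 ← R4 / (1787/110).
R1 ← R1 − 163/198·R4.
R2 ← R2 − 4823/3960·R4.
R3 ← R3 − 31/36·R4.
Row 5 reduces to 0 = 1/2, a contradiction. The system is inconsistent.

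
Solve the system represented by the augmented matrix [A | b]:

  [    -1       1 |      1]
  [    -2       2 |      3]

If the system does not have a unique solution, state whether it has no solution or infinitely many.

Row-reduce:
R1 ← R1 / (-1).
R2 ← R2 + 2·R1.
Row 2 reduces to 0 = 1, a contradiction. The system is inconsistent.

no solution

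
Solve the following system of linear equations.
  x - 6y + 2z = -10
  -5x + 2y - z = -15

infinitely many solutions

Row-reduce:
R2 ← R2 + 5·R1.
R2 ← R2 / (-28).
R1 ← R1 + 6·R2.
Rank is 2 with 3 unknowns, leaving z free.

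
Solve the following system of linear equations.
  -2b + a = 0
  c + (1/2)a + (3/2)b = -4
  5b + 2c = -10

Row-reduce:
R2 ← R2 − 1/2·R1.
R2 ← R2 / (5/2).
R1 ← R1 + 2·R2.
R3 ← R3 − 5·R2.
Row 3 reduces to 0 = -2, a contradiction. The system is inconsistent.

no solution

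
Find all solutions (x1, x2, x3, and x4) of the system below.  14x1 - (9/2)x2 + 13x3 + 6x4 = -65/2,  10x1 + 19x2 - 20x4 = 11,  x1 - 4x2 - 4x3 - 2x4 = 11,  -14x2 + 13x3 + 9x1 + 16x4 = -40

Row-reduce:
R1 ← R1 / (14).
R2 ← R2 − 10·R1.
R3 ← R3 − 1·R1.
R4 ← R4 − 9·R1.
R2 ← R2 / (311/14).
R1 ← R1 + 9/28·R2.
R3 ← R3 + 103/28·R2.
R4 ← R4 + 311/28·R2.
R3 ← R3 / (-2011/311).
R1 ← R1 − 247/311·R3.
R2 ← R2 + 130/311·R3.
Row 4 reduces to 0 = -2, a contradiction. The system is inconsistent.

no solution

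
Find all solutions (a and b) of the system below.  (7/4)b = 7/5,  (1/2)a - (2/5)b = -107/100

Row-reduce the augmented matrix:
Swap R1 and R2.
R1 ← R1 / (1/2).
R2 ← R2 / (7/4).
R1 ← R1 + 4/5·R2.
Reading off the reduced rows gives a = -3/2, b = 4/5.

a = -3/2, b = 4/5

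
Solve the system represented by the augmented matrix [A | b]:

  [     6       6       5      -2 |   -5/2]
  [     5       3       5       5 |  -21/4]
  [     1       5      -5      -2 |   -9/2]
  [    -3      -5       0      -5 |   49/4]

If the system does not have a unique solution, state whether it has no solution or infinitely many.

Row-reduce the augmented matrix:
R1 ← R1 / (6).
R2 ← R2 − 5·R1.
R3 ← R3 − 1·R1.
R4 ← R4 + 3·R1.
R2 ← R2 / (-2).
R1 ← R1 − 1·R2.
R3 ← R3 − 4·R2.
R4 ← R4 + 2·R2.
R3 ← R3 / (-25/6).
R1 ← R1 − 5/4·R3.
R2 ← R2 + 5/12·R3.
R4 ← R4 − 5/3·R3.
R4 ← R4 / (-8).
R1 ← R1 − 13/2·R4.
R2 ← R2 + 9/2·R4.
R3 ← R3 + 14/5·R4.
Reading off the reduced rows gives x_1 = 3, x_2 = -3, x_3 = -1, x_4 = -5/4.

x_1 = 3, x_2 = -3, x_3 = -1, x_4 = -5/4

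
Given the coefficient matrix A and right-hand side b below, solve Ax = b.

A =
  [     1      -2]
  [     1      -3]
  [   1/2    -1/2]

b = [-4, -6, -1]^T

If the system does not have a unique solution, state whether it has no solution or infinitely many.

x_1 = 0, x_2 = 2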